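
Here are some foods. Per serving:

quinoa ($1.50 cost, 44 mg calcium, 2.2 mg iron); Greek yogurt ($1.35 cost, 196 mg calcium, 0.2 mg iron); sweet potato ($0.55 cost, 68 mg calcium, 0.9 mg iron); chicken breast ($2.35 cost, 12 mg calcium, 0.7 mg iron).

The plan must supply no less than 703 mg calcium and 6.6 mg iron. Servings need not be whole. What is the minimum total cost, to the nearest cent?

quinoa only: max(703/44, 6.6/2.2) = 15.98 servings → $23.97.
Greek yogurt only: max(703/196, 6.6/0.2) = 33 servings → $44.55.
sweet potato only: max(703/68, 6.6/0.9) = 10.34 servings → $5.69.
chicken breast only: max(703/12, 6.6/0.7) = 58.58 servings → $137.67.
quinoa + Greek yogurt with both tight: 2.73 servings and 2.974 servings → $8.11.
quinoa + sweet potato: the both-tight solution has a negative serving — not a feasible corner.
quinoa + chicken breast: the both-tight solution has a negative serving — not a feasible corner.
Greek yogurt + sweet potato with both tight: 1.13 servings and 7.082 servings → $5.42.
Greek yogurt + chicken breast with both tight: 3.063 servings and 8.553 servings → $24.24.
sweet potato + chicken breast with both targets exact would need a negative amount; discard.
So the least-cost plan costs $5.42.

$5.42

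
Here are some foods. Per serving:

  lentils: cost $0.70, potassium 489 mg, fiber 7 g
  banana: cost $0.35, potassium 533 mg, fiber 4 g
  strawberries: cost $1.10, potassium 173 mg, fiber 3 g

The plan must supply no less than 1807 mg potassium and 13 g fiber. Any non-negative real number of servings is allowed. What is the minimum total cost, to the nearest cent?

With two linear requirements the optimum uses one or two foods; enumerate the corners.
lentils only: max(1807/489, 13/7) = 3.695 servings → $2.59.
banana only: max(1807/533, 13/4) = 3.39 servings → $1.19.
strawberries only: max(1807/173, 13/3) = 10.45 servings → $11.49.
lentils + banana with both targets exact would need a negative amount; discard.
lentils + strawberries: the both-tight solution has a negative serving — not a feasible corner.
banana + strawberries: intersection lies outside the first quadrant.
Cheapest feasible corner: $1.19.

$1.19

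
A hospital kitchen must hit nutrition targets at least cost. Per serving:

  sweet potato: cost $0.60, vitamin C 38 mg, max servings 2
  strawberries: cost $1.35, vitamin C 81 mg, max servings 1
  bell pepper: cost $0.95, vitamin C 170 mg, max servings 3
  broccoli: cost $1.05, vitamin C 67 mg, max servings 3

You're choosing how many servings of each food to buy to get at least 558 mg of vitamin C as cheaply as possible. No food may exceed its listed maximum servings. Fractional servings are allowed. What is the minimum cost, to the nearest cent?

$3.60

Cost per mg of vitamin C: bell pepper $0.0056, broccoli $0.0157, sweet potato $0.0158, strawberries $0.0167.
Take 3 servings of bell pepper: +510.0 mg vitamin C for $2.85 (total $2.85, still need 48.0 mg).
Take 0.7164 servings of broccoli: +48.0 mg vitamin C for $0.75 (total $3.60, still need 0.0 mg).
Greedy by cheapest-per-mg is optimal for a single linear constraint, so the minimum cost is $3.60.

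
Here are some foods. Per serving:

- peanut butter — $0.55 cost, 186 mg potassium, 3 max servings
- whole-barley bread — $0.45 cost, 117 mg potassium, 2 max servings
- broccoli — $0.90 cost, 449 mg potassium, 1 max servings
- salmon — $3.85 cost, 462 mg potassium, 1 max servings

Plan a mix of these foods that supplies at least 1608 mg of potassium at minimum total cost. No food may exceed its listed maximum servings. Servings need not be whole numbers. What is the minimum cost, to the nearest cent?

$6.51

Cost per mg of potassium: broccoli $0.0020, peanut butter $0.0030, whole-barley bread $0.0038, salmon $0.0083.
Take 1 serving of broccoli: +449.0 mg potassium for $0.90 (total $0.90, still need 1159.0 mg).
Take 3 servings of peanut butter: +558.0 mg potassium for $1.65 (total $2.55, still need 601.0 mg).
Take 2 servings of whole-barley bread: +234.0 mg potassium for $0.90 (total $3.45, still need 367.0 mg).
Take 0.7944 servings of salmon: +367.0 mg potassium for $3.06 (total $6.51, still need 0.0 mg).
Greedy by cheapest-per-mg is optimal for a single linear constraint, so the minimum cost is $6.51.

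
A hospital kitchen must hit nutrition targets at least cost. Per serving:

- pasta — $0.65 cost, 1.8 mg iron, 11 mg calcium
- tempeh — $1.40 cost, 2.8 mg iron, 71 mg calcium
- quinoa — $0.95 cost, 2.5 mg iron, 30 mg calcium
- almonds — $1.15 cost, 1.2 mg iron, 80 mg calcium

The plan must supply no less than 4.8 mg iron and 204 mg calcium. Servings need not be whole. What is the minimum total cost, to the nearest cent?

An LP optimum is at a vertex; with two nutrient constraints at most two foods are used. Check each candidate.
pasta only: max(4.8/1.8, 204/11) = 18.55 servings → $12.05.
tempeh only: max(4.8/2.8, 204/71) = 2.873 servings → $4.02.
quinoa only: max(4.8/2.5, 204/30) = 6.8 servings → $6.46.
almonds only: max(4.8/1.2, 204/80) = 4 servings → $4.60.
pasta + tempeh: intersection lies outside the first quadrant.
pasta + quinoa: intersection lies outside the first quadrant.
pasta + almonds with both tight: 1.064 servings and 2.404 servings → $3.46.
tempeh + quinoa: the both-tight solution has a negative serving — not a feasible corner.
tempeh + almonds with both tight: 1.003 servings and 1.66 servings → $3.31.
quinoa + almonds with both tight: 0.8488 servings and 2.232 servings → $3.37.
So the least-cost plan costs $3.31.

$3.31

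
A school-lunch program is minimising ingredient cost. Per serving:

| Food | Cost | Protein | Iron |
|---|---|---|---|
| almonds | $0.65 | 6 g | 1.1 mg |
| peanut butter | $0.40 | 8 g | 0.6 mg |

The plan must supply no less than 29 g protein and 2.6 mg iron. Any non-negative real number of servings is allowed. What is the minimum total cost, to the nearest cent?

Two binding constraints pin down two serving amounts, so the optimal mix uses at most two foods. The candidates are each food alone (scaled to the tighter of protein/iron) and each pair with both constraints tight.
almonds only: max(29/6, 2.6/1.1) = 4.833 servings → $3.14.
peanut butter only: max(29/8, 2.6/0.6) = 4.333 servings → $1.73.
almonds + peanut butter with both tight: 0.6538 servings and 3.135 servings → $1.68.
Cheapest feasible corner: $1.68.

$1.68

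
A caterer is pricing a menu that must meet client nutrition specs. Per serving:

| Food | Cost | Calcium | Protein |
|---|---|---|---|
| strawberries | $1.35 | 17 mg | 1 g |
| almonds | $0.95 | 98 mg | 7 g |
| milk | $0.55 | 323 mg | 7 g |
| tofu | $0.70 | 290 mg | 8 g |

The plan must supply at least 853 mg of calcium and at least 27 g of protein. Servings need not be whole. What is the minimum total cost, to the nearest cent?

Compare the cost at each extreme point of the feasible region.
strawberries only: max(853/17, 27/1) = 50.18 servings → $67.74.
almonds only: max(853/98, 27/7) = 8.704 servings → $8.27.
milk only: max(853/323, 27/7) = 3.857 servings → $2.12.
tofu only: max(853/290, 27/8) = 3.375 servings → $2.36.
strawberries + almonds with both targets exact would need a negative amount; discard.
strawberries + milk with both tight: 13.48 servings and 1.931 servings → $19.26.
strawberries + tofu with both tight: 6.532 servings and 2.558 servings → $10.61.
almonds + milk with both tight: 1.746 servings and 2.111 servings → $2.82.
almonds + tofu with both tight: 0.8074 servings and 2.669 servings → $2.63.
milk + tofu: the both-tight solution has a negative serving — not a feasible corner.
Cheapest feasible corner: $2.12.

$2.12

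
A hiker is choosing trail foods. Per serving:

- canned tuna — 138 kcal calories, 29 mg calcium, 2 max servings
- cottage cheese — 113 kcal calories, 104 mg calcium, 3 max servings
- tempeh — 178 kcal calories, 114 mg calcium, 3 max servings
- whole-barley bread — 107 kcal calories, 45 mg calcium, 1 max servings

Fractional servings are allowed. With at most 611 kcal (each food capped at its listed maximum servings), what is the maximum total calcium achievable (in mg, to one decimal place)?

Calcium per kcal: cottage cheese 0.9204, tempeh 0.6404, whole-barley bread 0.4206, canned tuna 0.2101.
Take 3 servings of cottage cheese: uses 339 kcal, +312.0 mg calcium (running total 312.0 mg).
Take 1.528 servings of tempeh: uses 272 kcal, +174.2 mg calcium (running total 486.2 mg).
Greedy by best ratio exhausts the calories allowance optimally: 486.2 mg.

486.2 mg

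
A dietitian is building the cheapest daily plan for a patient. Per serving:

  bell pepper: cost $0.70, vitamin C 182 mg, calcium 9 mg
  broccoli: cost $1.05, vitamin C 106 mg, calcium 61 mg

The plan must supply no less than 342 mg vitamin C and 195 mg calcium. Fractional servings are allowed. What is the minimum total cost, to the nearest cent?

$3.37

Check every corner: each single food scaled to meet both minima, and each pair solved so both constraints bind.
bell pepper only: max(342/182, 195/9) = 21.67 servings → $15.17.
broccoli only: max(342/106, 195/61) = 3.226 servings → $3.39.
bell pepper + broccoli with both tight: 0.01892 servings and 3.194 servings → $3.37.
So the least-cost plan costs $3.37.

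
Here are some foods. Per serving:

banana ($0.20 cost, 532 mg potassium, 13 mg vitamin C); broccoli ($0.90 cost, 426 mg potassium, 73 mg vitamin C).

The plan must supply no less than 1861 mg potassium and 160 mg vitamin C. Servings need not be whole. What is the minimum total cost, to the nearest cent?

$2.05

banana only: max(1861/532, 160/13) = 12.31 servings → $2.46.
broccoli only: max(1861/426, 160/73) = 4.369 servings → $3.93.
banana + broccoli with both tight: 2.033 servings and 1.83 servings → $2.05.
Cheapest feasible corner: $2.05.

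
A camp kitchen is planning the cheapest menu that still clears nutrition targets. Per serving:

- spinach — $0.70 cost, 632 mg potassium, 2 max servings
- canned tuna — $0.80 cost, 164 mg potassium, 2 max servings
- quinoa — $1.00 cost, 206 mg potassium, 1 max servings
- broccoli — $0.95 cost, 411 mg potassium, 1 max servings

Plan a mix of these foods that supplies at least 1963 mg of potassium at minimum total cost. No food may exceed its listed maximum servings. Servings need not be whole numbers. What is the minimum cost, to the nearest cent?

Cost per mg of potassium: spinach $0.0011, broccoli $0.0023, quinoa $0.0049, canned tuna $0.0049.
Take 2 servings of spinach: +1264.0 mg potassium for $1.40 (total $1.40, still need 699.0 mg).
Take 1 serving of broccoli: +411.0 mg potassium for $0.95 (total $2.35, still need 288.0 mg).
Take 1 serving of quinoa: +206.0 mg potassium for $1.00 (total $3.35, still need 82.0 mg).
Take 0.5 servings of canned tuna: +82.0 mg potassium for $0.40 (total $3.75, still need 0.0 mg).
Filling from the cheapest source first is optimal under one linear minimum: $3.75.

$3.75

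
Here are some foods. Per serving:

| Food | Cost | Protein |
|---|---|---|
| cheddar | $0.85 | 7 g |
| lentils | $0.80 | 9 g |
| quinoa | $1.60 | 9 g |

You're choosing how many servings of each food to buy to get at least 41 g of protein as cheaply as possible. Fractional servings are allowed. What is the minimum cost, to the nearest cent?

$3.64

Cost per g of protein: lentils $0.0889, cheddar $0.1214, quinoa $0.1778.
With no serving limits, use only lentils: 41 g / 9 g = 4.556 servings × $0.80 = $3.64.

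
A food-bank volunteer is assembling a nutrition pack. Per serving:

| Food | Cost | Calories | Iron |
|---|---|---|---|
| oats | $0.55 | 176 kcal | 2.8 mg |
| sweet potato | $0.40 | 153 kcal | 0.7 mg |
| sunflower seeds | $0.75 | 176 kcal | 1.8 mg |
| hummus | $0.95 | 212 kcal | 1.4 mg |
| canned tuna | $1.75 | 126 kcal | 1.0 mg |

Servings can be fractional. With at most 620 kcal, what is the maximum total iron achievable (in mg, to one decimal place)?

Iron per kcal: oats 0.01591, sunflower seeds 0.01023, canned tuna 0.007937, hummus 0.006604, sweet potato 0.004575.
With no serving limits, spend the whole calories allowance on oats: 620 kcal / 176 kcal × 2.8 mg = 9.9 mg.

9.9 mg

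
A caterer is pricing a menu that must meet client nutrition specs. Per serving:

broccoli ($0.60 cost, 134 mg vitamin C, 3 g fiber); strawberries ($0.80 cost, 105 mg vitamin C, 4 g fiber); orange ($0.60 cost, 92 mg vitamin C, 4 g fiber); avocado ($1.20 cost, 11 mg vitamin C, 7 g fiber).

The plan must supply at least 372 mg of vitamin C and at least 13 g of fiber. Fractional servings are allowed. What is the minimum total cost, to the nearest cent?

A basic optimal solution has at most two foods positive. Try each food alone and each pair with both targets met exactly.
broccoli only: max(372/134, 13/3) = 4.333 servings → $2.60.
strawberries only: max(372/105, 13/4) = 3.543 servings → $2.83.
orange only: max(372/92, 13/4) = 4.043 servings → $2.43.
avocado only: max(372/11, 13/7) = 33.82 servings → $40.58.
broccoli + strawberries with both tight: 0.5566 servings and 2.833 servings → $2.60.
broccoli + orange with both tight: 1.123 servings and 2.408 servings → $2.12.
broccoli + avocado with both tight: 2.719 servings and 0.6917 servings → $2.46.
strawberries + orange with both targets exact would need a negative amount; discard.
strawberries + avocado: the both-tight solution has a negative serving — not a feasible corner.
orange + avocado: the both-tight solution has a negative serving — not a feasible corner.
So the least-cost plan costs $2.12.

$2.12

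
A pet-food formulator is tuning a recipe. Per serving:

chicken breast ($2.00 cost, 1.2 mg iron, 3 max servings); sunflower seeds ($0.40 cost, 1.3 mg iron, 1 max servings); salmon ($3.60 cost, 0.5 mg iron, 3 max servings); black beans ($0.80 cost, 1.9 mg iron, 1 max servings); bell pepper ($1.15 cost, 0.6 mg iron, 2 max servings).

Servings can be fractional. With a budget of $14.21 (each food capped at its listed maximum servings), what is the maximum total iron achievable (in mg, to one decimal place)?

Iron per dollar: sunflower seeds 3.25, black beans 2.375, chicken breast 0.6, bell pepper 0.5217, salmon 0.1389.
Take 1 serving of sunflower seeds: spends $0.40, +1.3 mg iron (running total 1.3 mg).
Take 1 serving of black beans: spends $0.80, +1.9 mg iron (running total 3.2 mg).
Take 3 servings of chicken breast: spends $6.00, +3.6 mg iron (running total 6.8 mg).
Take 2 servings of bell pepper: spends $2.30, +1.2 mg iron (running total 8.0 mg).
Take 1.308 servings of salmon: spends $4.71, +0.7 mg iron (running total 8.7 mg).
Filling greedily by iron-per-dollar is optimal for one linear limit, giving 8.7 mg.

8.7 mg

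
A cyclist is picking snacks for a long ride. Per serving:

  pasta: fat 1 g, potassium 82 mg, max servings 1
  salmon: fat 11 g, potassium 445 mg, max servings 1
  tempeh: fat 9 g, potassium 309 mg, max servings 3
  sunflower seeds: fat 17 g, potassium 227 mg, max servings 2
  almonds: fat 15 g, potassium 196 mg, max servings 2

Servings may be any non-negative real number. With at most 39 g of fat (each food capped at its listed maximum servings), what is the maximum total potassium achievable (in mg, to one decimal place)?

1454.0 mg

Potassium per g fat: pasta 82, salmon 40.45, tempeh 34.33, sunflower seeds 13.35, almonds 13.07.
Take 1 serving of pasta: uses 1 g fat, +82.0 mg potassium (running total 82.0 mg).
Take 1 serving of salmon: uses 11 g fat, +445.0 mg potassium (running total 527.0 mg).
Take 3 servings of tempeh: uses 27 g fat, +927.0 mg potassium (running total 1454.0 mg).
Greedy by best ratio exhausts the fat allowance optimally: 1454.0 mg.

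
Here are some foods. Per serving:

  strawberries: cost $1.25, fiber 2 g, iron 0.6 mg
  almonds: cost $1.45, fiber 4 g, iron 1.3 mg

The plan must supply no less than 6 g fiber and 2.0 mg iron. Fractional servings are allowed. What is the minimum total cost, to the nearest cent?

$2.23

strawberries only: max(6/2, 2.0/0.6) = 3.333 servings → $4.17.
almonds only: max(6/4, 2.0/1.3) = 1.538 servings → $2.23.
strawberries + almonds with both targets exact would need a negative amount; discard.
The minimum over all feasible corners is $2.23.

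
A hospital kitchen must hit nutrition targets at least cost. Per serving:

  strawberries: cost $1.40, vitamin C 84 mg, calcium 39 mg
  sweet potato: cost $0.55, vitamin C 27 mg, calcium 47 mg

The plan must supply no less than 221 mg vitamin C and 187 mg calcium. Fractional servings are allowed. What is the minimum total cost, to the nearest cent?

$3.93

For a min-cost LP with two ≥-constraints, a basic feasible solution has at most two positive variables.
strawberries only: max(221/84, 187/39) = 4.795 servings → $6.71.
sweet potato only: max(221/27, 187/47) = 8.185 servings → $4.50.
strawberries + sweet potato with both tight: 1.844 servings and 2.449 servings → $3.93.
So the least-cost plan costs $3.93.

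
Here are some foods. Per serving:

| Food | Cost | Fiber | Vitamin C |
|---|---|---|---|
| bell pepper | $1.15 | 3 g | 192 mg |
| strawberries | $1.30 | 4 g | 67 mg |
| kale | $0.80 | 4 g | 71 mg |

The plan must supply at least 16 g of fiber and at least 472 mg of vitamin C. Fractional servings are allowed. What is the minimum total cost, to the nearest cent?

$3.95

The cheapest plan sits at a corner of the feasible region — with two constraints it uses at most two foods.
bell pepper only: max(16/3, 472/192) = 5.333 servings → $6.13.
strawberries only: max(16/4, 472/67) = 7.045 servings → $9.16.
kale only: max(16/4, 472/71) = 6.648 servings → $5.32.
bell pepper + strawberries with both tight: 1.439 servings and 2.921 servings → $5.45.
bell pepper + kale with both tight: 1.355 servings and 2.984 servings → $3.95.
strawberries + kale: the both-tight solution has a negative serving — not a feasible corner.
So the least-cost plan costs $3.95.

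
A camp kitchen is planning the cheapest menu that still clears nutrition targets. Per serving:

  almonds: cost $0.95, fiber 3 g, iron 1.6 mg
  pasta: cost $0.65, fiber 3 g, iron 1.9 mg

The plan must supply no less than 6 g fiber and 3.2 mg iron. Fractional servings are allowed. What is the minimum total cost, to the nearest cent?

$1.30

Minimising a linear cost over {fiber ≥ 6, iron ≥ 3.2, servings ≥ 0} — the optimum is at a vertex, using one or two foods.
almonds only: max(6/3, 3.2/1.6) = 2 servings → $1.90.
pasta only: max(6/3, 3.2/1.9) = 2 servings → $1.30.
almonds + pasta with both tight: 2 servings and 0 servings → $1.90.
The minimum over all feasible corners is $1.30.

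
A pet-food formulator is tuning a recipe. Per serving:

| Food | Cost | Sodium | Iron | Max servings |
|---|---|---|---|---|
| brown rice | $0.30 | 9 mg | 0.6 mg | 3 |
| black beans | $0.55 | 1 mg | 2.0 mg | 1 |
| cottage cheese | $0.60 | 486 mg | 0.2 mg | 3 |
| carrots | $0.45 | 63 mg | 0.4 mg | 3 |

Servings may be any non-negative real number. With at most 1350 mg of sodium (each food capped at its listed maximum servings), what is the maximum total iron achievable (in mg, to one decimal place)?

Iron per mg sodium: black beans 2, brown rice 0.06667, carrots 0.006349, cottage cheese 0.0004115.
Take 1 serving of black beans: uses 1 mg sodium, +2.0 mg iron (running total 2.0 mg).
Take 3 servings of brown rice: uses 27 mg sodium, +1.8 mg iron (running total 3.8 mg).
Take 3 servings of carrots: uses 189 mg sodium, +1.2 mg iron (running total 5.0 mg).
Take 2.331 servings of cottage cheese: uses 1133 mg sodium, +0.5 mg iron (running total 5.5 mg).
Filling greedily by iron-per-mg sodium is optimal for one linear limit, giving 5.5 mg.

5.5 mg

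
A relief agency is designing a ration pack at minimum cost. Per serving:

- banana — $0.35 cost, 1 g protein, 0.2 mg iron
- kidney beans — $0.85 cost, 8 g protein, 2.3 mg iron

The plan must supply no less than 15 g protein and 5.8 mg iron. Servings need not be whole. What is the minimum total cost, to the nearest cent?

banana only: max(15/1, 5.8/0.2) = 29 servings → $10.15.
kidney beans only: max(15/8, 5.8/2.3) = 2.522 servings → $2.14.
banana + kidney beans with both targets exact would need a negative amount; discard.
So the least-cost plan costs $2.14.

$2.14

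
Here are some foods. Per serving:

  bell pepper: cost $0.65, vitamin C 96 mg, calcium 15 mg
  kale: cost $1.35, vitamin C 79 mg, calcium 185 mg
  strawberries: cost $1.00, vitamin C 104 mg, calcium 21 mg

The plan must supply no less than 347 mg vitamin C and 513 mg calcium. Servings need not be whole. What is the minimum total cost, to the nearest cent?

$4.52

This is a tiny linear program; its minimum lies at a vertex of the feasible set. List the vertices and price them.
bell pepper only: max(347/96, 513/15) = 34.2 servings → $22.23.
kale only: max(347/79, 513/185) = 4.392 servings → $5.93.
strawberries only: max(347/104, 513/21) = 24.43 servings → $24.43.
bell pepper + kale with both tight: 1.428 servings and 2.657 servings → $4.52.
bell pepper + strawberries: intersection lies outside the first quadrant.
kale + strawberries with both tight: 2.62 servings and 1.346 servings → $4.88.
Cheapest feasible corner: $4.52.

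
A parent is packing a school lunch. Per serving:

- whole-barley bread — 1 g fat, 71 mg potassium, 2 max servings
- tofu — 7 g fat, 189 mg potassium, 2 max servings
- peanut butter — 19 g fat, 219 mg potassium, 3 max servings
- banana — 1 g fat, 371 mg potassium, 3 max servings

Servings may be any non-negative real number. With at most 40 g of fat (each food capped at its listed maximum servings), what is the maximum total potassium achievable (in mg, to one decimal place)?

1875.1 mg

Potassium per g fat: banana 371, whole-barley bread 71, tofu 27, peanut butter 11.53.
Take 3 servings of banana: uses 3 g fat, +1113.0 mg potassium (running total 1113.0 mg).
Take 2 servings of whole-barley bread: uses 2 g fat, +142.0 mg potassium (running total 1255.0 mg).
Take 2 servings of tofu: uses 14 g fat, +378.0 mg potassium (running total 1633.0 mg).
Take 1.105 servings of peanut butter: uses 21 g fat, +242.1 mg potassium (running total 1875.1 mg).
Greedy by best ratio exhausts the fat allowance optimally: 1875.1 mg.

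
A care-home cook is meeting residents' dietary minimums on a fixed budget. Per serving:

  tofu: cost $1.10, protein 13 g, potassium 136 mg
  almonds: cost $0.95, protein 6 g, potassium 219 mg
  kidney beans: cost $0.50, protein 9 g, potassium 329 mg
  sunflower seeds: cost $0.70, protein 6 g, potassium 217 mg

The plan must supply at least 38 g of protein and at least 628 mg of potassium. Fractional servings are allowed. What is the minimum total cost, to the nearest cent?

$2.11

At the optimum either one food covers both requirements or two foods hit both targets exactly; no other combination can be cheaper.
tofu only: max(38/13, 628/136) = 4.618 servings → $5.08.
almonds only: max(38/6, 628/219) = 6.333 servings → $6.02.
kidney beans only: max(38/9, 628/329) = 4.222 servings → $2.11.
sunflower seeds only: max(38/6, 628/217) = 6.333 servings → $4.43.
tofu + almonds with both tight: 2.242 servings and 1.475 servings → $3.87.
tofu + kidney beans with both tight: 2.244 servings and 0.9813 servings → $2.96.
tofu + sunflower seeds with both tight: 2.233 servings and 1.494 servings → $3.50.
almonds + kidney beans: intersection lies outside the first quadrant.
almonds + sunflower seeds: the both-tight solution has a negative serving — not a feasible corner.
kidney beans + sunflower seeds: the both-tight solution has a negative serving — not a feasible corner.
The minimum over all feasible corners is $2.11.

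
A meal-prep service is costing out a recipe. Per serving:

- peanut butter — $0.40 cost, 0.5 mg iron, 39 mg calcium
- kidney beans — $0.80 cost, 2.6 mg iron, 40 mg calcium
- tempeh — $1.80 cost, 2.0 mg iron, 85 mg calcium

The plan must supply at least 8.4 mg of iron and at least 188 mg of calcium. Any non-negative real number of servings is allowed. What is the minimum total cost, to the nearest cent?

$3.05

With two linear requirements the optimum uses one or two foods; enumerate the corners.
peanut butter only: max(8.4/0.5, 188/39) = 16.8 servings → $6.72.
kidney beans only: max(8.4/2.6, 188/40) = 4.7 servings → $3.76.
tempeh only: max(8.4/2.0, 188/85) = 4.2 servings → $7.56.
peanut butter + kidney beans with both tight: 1.877 servings and 2.87 servings → $3.05.
peanut butter + tempeh: the both-tight solution has a negative serving — not a feasible corner.
kidney beans + tempeh with both tight: 2.397 servings and 1.084 servings → $3.87.
Cheapest feasible corner: $3.05.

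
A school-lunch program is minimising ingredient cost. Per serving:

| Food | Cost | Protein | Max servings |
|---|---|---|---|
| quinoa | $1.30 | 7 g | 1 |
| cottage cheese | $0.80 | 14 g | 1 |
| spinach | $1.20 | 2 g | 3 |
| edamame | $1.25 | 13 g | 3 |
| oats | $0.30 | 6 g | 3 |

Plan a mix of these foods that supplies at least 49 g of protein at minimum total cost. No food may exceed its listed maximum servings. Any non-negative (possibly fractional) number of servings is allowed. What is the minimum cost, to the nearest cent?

$3.33

Cost per g of protein: oats $0.0500, cottage cheese $0.0571, edamame $0.0962, quinoa $0.1857, spinach $0.6000.
Take 3 servings of oats: +18.0 g protein for $0.90 (total $0.90, still need 31.0 g).
Take 1 serving of cottage cheese: +14.0 g protein for $0.80 (total $1.70, still need 17.0 g).
Take 1.308 servings of edamame: +17.0 g protein for $1.63 (total $3.33, still need 0.0 g).
Greedy by cheapest-per-g is optimal for a single linear constraint, so the minimum cost is $3.33.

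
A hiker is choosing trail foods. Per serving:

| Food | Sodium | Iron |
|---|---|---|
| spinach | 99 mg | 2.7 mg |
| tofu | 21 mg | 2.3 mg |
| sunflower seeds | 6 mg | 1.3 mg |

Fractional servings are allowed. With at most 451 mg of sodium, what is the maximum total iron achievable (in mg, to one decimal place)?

97.7 mg

Iron per mg sodium: sunflower seeds 0.2167, tofu 0.1095, spinach 0.02727.
With no serving limits, spend the whole sodium allowance on sunflower seeds: 451 mg / 6 mg × 1.3 mg = 97.7 mg.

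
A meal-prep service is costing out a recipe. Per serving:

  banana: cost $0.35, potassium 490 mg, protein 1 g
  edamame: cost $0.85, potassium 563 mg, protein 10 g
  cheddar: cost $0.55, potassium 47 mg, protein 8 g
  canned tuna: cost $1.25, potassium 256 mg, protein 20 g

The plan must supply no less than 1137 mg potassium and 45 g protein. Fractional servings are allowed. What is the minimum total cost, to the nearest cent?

$3.10

With two linear requirements the optimum uses one or two foods; enumerate the corners.
banana only: max(1137/490, 45/1) = 45 servings → $15.75.
edamame only: max(1137/563, 45/10) = 4.5 servings → $3.83.
cheddar only: max(1137/47, 45/8) = 24.19 servings → $13.31.
canned tuna only: max(1137/256, 45/20) = 4.441 servings → $5.55.
banana + edamame: the both-tight solution has a negative serving — not a feasible corner.
banana + cheddar with both tight: 1.802 servings and 5.4 servings → $3.60.
banana + canned tuna with both tight: 1.176 servings and 2.191 servings → $3.15.
edamame + cheddar with both tight: 1.731 servings and 3.462 servings → $3.37.
edamame + canned tuna with both tight: 1.29 servings and 1.605 servings → $3.10.
cheddar + canned tuna with both targets exact would need a negative amount; discard.
Cheapest feasible corner: $3.10.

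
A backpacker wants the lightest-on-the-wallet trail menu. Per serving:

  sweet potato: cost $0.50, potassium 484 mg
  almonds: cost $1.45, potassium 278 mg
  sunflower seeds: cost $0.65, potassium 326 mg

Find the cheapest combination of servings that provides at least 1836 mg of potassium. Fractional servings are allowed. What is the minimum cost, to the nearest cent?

$1.90

Cost per mg of potassium: sweet potato $0.0010, sunflower seeds $0.0020, almonds $0.0052.
With no serving limits, use only sweet potato: 1836 mg / 484 mg = 3.793 servings × $0.50 = $1.90.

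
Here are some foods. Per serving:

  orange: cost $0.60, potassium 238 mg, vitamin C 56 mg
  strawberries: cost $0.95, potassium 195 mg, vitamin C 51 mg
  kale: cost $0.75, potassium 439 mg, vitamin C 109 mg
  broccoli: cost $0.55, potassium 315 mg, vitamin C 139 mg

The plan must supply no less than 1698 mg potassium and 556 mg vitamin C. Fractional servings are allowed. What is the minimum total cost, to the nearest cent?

$2.93

With two linear requirements the optimum uses one or two foods; enumerate the corners.
orange only: max(1698/238, 556/56) = 9.929 servings → $5.96.
strawberries only: max(1698/195, 556/51) = 10.9 servings → $10.36.
kale only: max(1698/439, 556/109) = 5.101 servings → $3.83.
broccoli only: max(1698/315, 556/139) = 5.39 servings → $2.96.
orange + strawberries with both targets exact would need a negative amount; discard.
orange + kale: intersection lies outside the first quadrant.
orange + broccoli with both tight: 3.943 servings and 2.412 servings → $3.69.
strawberries + kale with both targets exact would need a negative amount; discard.
strawberries + broccoli with both tight: 5.515 servings and 1.977 servings → $6.33.
kale + broccoli with both tight: 2.281 servings and 2.211 servings → $2.93.
The minimum over all feasible corners is $2.93.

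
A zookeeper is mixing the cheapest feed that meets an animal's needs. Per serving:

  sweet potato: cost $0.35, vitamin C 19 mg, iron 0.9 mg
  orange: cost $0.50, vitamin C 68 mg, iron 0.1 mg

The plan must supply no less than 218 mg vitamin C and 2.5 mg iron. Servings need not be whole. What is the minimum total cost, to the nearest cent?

$2.13

sweet potato only: max(218/19, 2.5/0.9) = 11.47 servings → $4.02.
orange only: max(218/68, 2.5/0.1) = 25 servings → $12.50.
sweet potato + orange with both tight: 2.499 servings and 2.508 servings → $2.13.
The minimum over all feasible corners is $2.13.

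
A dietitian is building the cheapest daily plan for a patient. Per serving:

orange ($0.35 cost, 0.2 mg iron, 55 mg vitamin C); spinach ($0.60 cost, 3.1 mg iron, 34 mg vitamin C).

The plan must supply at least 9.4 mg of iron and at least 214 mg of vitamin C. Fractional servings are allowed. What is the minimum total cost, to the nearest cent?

$2.47

Minimising a linear cost over {iron ≥ 9.4, vitamin C ≥ 214, servings ≥ 0} — the optimum is at a vertex, using one or two foods.
orange only: max(9.4/0.2, 214/55) = 47 servings → $16.45.
spinach only: max(9.4/3.1, 214/34) = 6.294 servings → $3.78.
orange + spinach with both tight: 2.1 servings and 2.897 servings → $2.47.
Cheapest feasible corner: $2.47.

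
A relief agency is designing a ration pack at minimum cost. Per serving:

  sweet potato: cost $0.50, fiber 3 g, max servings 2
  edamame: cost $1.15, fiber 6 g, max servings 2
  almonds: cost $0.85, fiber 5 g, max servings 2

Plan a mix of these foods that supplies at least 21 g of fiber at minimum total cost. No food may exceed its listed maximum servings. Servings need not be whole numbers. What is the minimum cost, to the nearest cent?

Cost per g of fiber: sweet potato $0.1667, almonds $0.1700, edamame $0.1917.
Take 2 servings of sweet potato: +6.0 g fiber for $1.00 (total $1.00, still need 15.0 g).
Take 2 servings of almonds: +10.0 g fiber for $1.70 (total $2.70, still need 5.0 g).
Take 0.8333 servings of edamame: +5.0 g fiber for $0.96 (total $3.66, still need 0.0 g).
Filling from the cheapest source first is optimal under one linear minimum: $3.66.

$3.66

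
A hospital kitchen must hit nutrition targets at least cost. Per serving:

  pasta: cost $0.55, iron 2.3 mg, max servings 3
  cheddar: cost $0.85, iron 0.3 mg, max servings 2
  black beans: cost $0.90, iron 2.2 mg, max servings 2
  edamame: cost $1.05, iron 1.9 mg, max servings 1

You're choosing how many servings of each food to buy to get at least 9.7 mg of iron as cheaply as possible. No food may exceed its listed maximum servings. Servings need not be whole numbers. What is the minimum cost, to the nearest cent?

Cost per mg of iron: pasta $0.2391, black beans $0.4091, edamame $0.5526, cheddar $2.8333.
Take 3 servings of pasta: +6.9 mg iron for $1.65 (total $1.65, still need 2.8 mg).
Take 1.273 servings of black beans: +2.8 mg iron for $1.15 (total $2.80, still need 0.0 mg).
Filling from the cheapest source first is optimal under one linear minimum: $2.80.

$2.80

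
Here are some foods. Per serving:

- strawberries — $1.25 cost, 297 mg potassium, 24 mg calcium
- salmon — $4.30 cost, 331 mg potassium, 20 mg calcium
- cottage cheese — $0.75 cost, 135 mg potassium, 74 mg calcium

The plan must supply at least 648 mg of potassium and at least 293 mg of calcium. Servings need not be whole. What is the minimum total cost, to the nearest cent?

An LP optimum is at a vertex; with two nutrient constraints at most two foods are used. Check each candidate.
strawberries only: max(648/297, 293/24) = 12.21 servings → $15.26.
salmon only: max(648/331, 293/20) = 14.65 servings → $62.99.
cottage cheese only: max(648/135, 293/74) = 4.8 servings → $3.60.
strawberries + salmon with both targets exact would need a negative amount; discard.
strawberries + cottage cheese with both tight: 0.4481 servings and 3.814 servings → $3.42.
salmon + cottage cheese with both tight: 0.3853 servings and 3.855 servings → $4.55.
The minimum over all feasible corners is $3.42.

$3.42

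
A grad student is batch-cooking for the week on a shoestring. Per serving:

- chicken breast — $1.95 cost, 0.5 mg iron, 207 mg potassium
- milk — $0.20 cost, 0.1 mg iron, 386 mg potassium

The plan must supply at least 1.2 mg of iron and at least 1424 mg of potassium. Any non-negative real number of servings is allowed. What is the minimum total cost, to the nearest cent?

$2.40

chicken breast only: max(1.2/0.5, 1424/207) = 6.879 servings → $13.41.
milk only: max(1.2/0.1, 1424/386) = 12 servings → $2.40.
chicken breast + milk with both tight: 1.862 servings and 2.691 servings → $4.17.
The minimum over all feasible corners is $2.40.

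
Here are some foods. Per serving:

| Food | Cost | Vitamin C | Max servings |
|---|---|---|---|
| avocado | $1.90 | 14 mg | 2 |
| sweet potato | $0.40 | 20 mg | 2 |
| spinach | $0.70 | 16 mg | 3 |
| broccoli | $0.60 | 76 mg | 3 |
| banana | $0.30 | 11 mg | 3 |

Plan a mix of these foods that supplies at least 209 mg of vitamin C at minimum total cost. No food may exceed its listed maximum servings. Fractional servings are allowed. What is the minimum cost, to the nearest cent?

Cost per mg of vitamin C: broccoli $0.0079, sweet potato $0.0200, banana $0.0273, spinach $0.0437, avocado $0.1357.
Take 2.75 servings of broccoli: +209.0 mg vitamin C for $1.65 (total $1.65, still need 0.0 mg).
Filling from the cheapest source first is optimal under one linear minimum: $1.65.

$1.65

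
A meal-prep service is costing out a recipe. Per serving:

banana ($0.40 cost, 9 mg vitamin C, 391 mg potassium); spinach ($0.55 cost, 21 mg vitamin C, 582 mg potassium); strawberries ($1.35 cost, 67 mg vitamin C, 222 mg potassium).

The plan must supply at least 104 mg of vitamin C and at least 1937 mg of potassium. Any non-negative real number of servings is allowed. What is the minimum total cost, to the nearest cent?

With two linear requirements the optimum uses one or two foods; enumerate the corners.
banana only: max(104/9, 1937/391) = 11.56 servings → $4.62.
spinach only: max(104/21, 1937/582) = 4.952 servings → $2.72.
strawberries only: max(104/67, 1937/222) = 8.725 servings → $11.78.
banana + spinach: intersection lies outside the first quadrant.
banana + strawberries with both tight: 4.409 servings and 0.96 servings → $3.06.
spinach + strawberries with both tight: 3.108 servings and 0.5782 servings → $2.49.
The minimum over all feasible corners is $2.49.

$2.49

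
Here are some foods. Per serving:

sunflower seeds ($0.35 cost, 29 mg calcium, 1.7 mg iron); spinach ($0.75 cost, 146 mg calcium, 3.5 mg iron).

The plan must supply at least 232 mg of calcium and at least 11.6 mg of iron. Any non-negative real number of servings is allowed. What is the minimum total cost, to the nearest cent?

sunflower seeds only: max(232/29, 11.6/1.7) = 8 servings → $2.80.
spinach only: max(232/146, 11.6/3.5) = 3.314 servings → $2.49.
sunflower seeds + spinach with both tight: 6.01 servings and 0.3954 servings → $2.40.
The minimum over all feasible corners is $2.40.

$2.40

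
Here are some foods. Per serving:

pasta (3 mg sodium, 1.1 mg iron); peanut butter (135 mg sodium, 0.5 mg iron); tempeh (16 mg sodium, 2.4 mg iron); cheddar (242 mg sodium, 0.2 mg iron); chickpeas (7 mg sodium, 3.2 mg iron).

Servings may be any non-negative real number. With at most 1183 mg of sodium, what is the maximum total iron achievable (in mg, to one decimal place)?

540.8 mg

Iron per mg sodium: chickpeas 0.4571, pasta 0.3667, tempeh 0.15, peanut butter 0.003704, cheddar 0.0008264.
With no serving limits, spend the whole sodium allowance on chickpeas: 1183 mg / 7 mg × 3.2 mg = 540.8 mg.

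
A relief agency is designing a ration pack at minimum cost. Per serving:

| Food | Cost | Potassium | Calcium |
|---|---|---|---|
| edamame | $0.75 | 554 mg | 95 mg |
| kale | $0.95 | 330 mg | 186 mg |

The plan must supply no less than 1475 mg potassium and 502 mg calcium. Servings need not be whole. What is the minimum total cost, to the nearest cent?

Two binding constraints pin down two serving amounts, so the optimal mix uses at most two foods. The candidates are each food alone (scaled to the tighter of potassium/calcium) and each pair with both constraints tight.
edamame only: max(1475/554, 502/95) = 5.284 servings → $3.96.
kale only: max(1475/330, 502/186) = 4.47 servings → $4.25.
edamame + kale with both tight: 1.516 servings and 1.925 servings → $2.97.
So the least-cost plan costs $2.97.

$2.97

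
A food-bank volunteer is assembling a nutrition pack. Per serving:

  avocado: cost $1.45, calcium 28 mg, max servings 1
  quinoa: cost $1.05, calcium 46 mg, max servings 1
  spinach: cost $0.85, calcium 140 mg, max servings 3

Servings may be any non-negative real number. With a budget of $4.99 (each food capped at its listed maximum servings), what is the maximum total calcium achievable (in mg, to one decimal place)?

492.8 mg

Calcium per dollar: spinach 164.7, quinoa 43.81, avocado 19.31.
Take 3 servings of spinach: spends $2.55, +420.0 mg calcium (running total 420.0 mg).
Take 1 serving of quinoa: spends $1.05, +46.0 mg calcium (running total 466.0 mg).
Take 0.9586 servings of avocado: spends $1.39, +26.8 mg calcium (running total 492.8 mg).
Filling greedily by calcium-per-dollar is optimal for one linear limit, giving 492.8 mg.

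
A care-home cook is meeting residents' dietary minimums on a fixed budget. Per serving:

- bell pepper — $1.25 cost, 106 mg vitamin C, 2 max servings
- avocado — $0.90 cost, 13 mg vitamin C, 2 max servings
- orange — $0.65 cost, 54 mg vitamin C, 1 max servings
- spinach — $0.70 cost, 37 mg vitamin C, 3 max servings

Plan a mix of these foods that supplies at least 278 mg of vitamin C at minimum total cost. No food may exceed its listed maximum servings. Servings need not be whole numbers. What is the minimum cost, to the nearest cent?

Cost per mg of vitamin C: bell pepper $0.0118, orange $0.0120, spinach $0.0189, avocado $0.0692.
Take 2 servings of bell pepper: +212.0 mg vitamin C for $2.50 (total $2.50, still need 66.0 mg).
Take 1 serving of orange: +54.0 mg vitamin C for $0.65 (total $3.15, still need 12.0 mg).
Take 0.3243 servings of spinach: +12.0 mg vitamin C for $0.23 (total $3.38, still need 0.0 mg).
Filling from the cheapest source first is optimal under one linear minimum: $3.38.

$3.38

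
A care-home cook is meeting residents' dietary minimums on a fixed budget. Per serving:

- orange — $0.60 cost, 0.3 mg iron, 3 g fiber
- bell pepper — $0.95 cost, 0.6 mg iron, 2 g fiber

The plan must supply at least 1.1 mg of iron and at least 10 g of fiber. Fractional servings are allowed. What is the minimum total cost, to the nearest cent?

$2.14

orange only: max(1.1/0.3, 10/3) = 3.667 servings → $2.20.
bell pepper only: max(1.1/0.6, 10/2) = 5 servings → $4.75.
orange + bell pepper with both tight: 3.167 servings and 0.25 servings → $2.14.
So the least-cost plan costs $2.14.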